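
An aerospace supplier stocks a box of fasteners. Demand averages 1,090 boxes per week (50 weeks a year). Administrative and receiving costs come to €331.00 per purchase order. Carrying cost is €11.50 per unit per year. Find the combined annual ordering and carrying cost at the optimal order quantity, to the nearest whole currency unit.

TC* ≈ €20,369

Annual demand D = 1,090 × 50 = 54,500.
Q* = √(2DS/H) = √(2 × 54,500 × 331 / 11.5) ≈ 1771.24.
At Q*, ordering cost (D/Q*)S equals holding cost (Q*/2)H, each = √(DSH/2).
Minimum total = √(2DSH) = √(2 × 54,500 × 331 × 11.5) ≈ 20369.303.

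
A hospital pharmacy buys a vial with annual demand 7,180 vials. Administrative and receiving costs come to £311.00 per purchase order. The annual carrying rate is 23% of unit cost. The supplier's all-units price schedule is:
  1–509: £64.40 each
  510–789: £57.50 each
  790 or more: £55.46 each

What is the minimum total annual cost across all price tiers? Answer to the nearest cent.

TC* ≈ £406,067.90

Holding cost per unit per year at price C is H = 0.23·C.
Candidates are each tier's EOQ (if it falls in that tier) and each price-break quantity.
Tier 1 (£64.40): EOQ = 549.1 exceeds tier's upper bound 509, so this tier is dominated.
EOQ at £57.50 = 581.1 (feasible in tier 2): TC = 7,180×£57.50 + (7,180/581.1)×311 + (581.1/2)×0.23×£57.50 = £420,535.20.
EOQ at £55.46 = 591.7 < 790, so use break Q=790: TC = 7,180×£55.46 + (7,180/790.0)×311 + (790.0/2)×0.23×£55.46 = £406,067.90.
Lowest total cost among the candidates is at Q = 790.0.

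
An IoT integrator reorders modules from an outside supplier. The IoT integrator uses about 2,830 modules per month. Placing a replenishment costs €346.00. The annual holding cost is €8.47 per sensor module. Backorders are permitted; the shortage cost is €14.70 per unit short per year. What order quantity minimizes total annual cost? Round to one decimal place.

Annual demand D = 2,830 × 12 = 33,960.
With planned backorders, Q* = √(2DS/H) · √((H+B)/B).
√(2DS/H) = √(2 × 33,960 × 346 / 8.47) = 1665.694.
√((H+B)/B) = √((8.47+14.7)/14.7) = 1.2555.
Q* ≈ 2091.219.

Q* ≈ 2,091.2 modules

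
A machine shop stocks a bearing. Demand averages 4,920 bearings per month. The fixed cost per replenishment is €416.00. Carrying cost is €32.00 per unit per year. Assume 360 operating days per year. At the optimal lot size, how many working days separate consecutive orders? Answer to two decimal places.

T ≈ 7.55 days

Annual demand D = 4,920 × 12 = 59,040.
EOQ = √(2DS/H) = √(2 × 59,040 × 416 / 32) ≈ 1238.97.
Cycle time = Q*/D × 360 = 1238.97 / 59,040 × 360 ≈ 7.555 days.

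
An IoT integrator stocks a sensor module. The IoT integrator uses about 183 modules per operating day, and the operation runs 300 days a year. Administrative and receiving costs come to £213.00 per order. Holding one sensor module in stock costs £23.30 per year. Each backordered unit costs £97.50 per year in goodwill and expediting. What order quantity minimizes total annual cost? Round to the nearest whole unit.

Annual demand D = 183 × 300 = 54,900.
With planned backorders, Q* = √(2DS/H) · √((H+B)/B).
√(2DS/H) = √(2 × 54,900 × 213 / 23.3) = 1001.874.
√((H+B)/B) = √((23.3+97.5)/97.5) = 1.1131.
Q* ≈ 1115.178.

Q* ≈ 1,115 modules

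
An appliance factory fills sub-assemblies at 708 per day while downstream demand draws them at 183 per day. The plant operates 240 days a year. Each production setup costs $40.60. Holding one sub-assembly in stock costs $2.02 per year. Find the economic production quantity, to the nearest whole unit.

Q* ≈ 1,543 sub-assemblies

Annual demand D = 183 × 240 = 43,920.
Production build-up factor (1 − d/p) = 1 − 183/708 = 0.7415.
Q* = √(2DS / (H(1 − d/p))) = √(2 × 43,920 × 40.6 / (2.02 × 0.7415)).
= √(3,566,304 / 1.4979) ≈ 1543.016.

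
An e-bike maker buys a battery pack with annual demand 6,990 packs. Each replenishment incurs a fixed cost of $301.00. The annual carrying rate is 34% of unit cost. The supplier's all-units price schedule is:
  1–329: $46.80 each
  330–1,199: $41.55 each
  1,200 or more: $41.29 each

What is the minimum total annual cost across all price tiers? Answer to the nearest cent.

Holding cost per unit per year at price C is H = 0.34·C.
Candidates are each tier's EOQ (if it falls in that tier) and each price-break quantity.
Tier 1 ($46.80): EOQ = 514.3 exceeds tier's upper bound 329, so this tier is dominated.
EOQ at $41.55 = 545.8 (feasible in tier 2): TC = 6,990×$41.55 + (6,990/545.8)×301 + (545.8/2)×0.34×$41.55 = $298,144.63.
EOQ at $41.29 = 547.5 < 1200, so use break Q=1200: TC = 6,990×$41.29 + (6,990/1200.0)×301 + (1200.0/2)×0.34×$41.29 = $298,793.58.
Lowest total cost among the candidates is at Q = 545.8.

TC* ≈ $298,144.63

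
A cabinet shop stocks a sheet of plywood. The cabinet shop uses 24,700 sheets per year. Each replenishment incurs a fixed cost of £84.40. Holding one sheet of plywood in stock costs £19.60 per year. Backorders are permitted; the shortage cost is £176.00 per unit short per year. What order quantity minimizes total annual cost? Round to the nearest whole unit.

Q* ≈ 486 sheets

With planned backorders, Q* = √(2DS/H) · √((H+B)/B).
√(2DS/H) = √(2 × 24,700 × 84.4 / 19.6) = 461.218.
√((H+B)/B) = √((19.6+176)/176) = 1.0542.
Q* ≈ 486.222.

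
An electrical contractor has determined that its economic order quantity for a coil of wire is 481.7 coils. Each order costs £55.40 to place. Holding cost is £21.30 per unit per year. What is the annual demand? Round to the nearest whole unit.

D ≈ 44,606 coils per year

The basic EOQ model gives Q* = √(2DS/H); rearrange for the unknown.
From Q* = √(2DS/H): D = Q*²H / (2S) = 481.7² × 21.3 / (2 × 55.4) = 44605.985.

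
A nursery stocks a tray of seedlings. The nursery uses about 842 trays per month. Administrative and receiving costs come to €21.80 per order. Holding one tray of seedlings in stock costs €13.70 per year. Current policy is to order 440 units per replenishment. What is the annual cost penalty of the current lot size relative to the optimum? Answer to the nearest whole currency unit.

Annual demand D = 842 × 12 = 10,104.
EOQ = √(2DS/H) = √(2 × 10,104 × 21.8 / 13.7) ≈ 179.32.
Cost at Q* = (D/Q*)S + (Q*/2)H = √(2DSH) ≈ €2,456.69.
Cost at Q = 440: (10,104/440)×21.8 + (440/2)×13.7 = €500.61 + €3,014.00 = €3,514.61.
Excess = €3,514.61 − €2,456.69 = €1,057.92.

Extra cost ≈ €1,058 per year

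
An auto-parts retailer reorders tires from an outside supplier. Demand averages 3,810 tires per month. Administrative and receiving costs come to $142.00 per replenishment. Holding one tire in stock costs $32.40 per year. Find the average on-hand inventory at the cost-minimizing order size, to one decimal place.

Average inventory ≈ 316.5 tires

Annual demand D = 3,810 × 12 = 45,720.
Q* = √(2DS/H) = √(2 × 45,720 × 142 / 32.4) ≈ 633.05.
Average inventory = Q*/2 ≈ 633.05 / 2 = 316.526.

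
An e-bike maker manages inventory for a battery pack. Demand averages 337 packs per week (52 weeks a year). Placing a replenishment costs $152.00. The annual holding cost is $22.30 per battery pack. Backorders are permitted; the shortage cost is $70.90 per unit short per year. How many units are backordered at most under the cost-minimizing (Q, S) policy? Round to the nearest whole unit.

Annual demand D = 337 × 52 = 17,524.
With planned backorders, Q* = √(2DS/H) · √((H+B)/B).
√(2DS/H) = √(2 × 17,524 × 152 / 22.3) = 488.766.
√((H+B)/B) = √((22.3+70.9)/70.9) = 1.1465.
Q* ≈ 560.384.
S* = Q* · H/(H+B) = 560.384 × 22.3/93.2 ≈ 134.083.

S* ≈ 134 packs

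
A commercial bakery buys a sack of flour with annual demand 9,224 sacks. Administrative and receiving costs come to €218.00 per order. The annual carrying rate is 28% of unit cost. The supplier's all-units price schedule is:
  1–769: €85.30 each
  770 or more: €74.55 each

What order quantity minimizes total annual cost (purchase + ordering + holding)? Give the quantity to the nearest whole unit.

Holding cost per unit per year at price C is H = 0.28·C.
For each price level, check whether its EOQ is feasible; otherwise the best quantity at that price is the breakpoint.
EOQ at €85.30 = 410.3 (feasible in tier 1): TC = 9,224×€85.30 + (9,224/410.3)×218 + (410.3/2)×0.28×€85.30 = €796,607.88.
EOQ at €74.55 = 438.9 < 770, so use break Q=770: TC = 9,224×€74.55 + (9,224/770.0)×218 + (770.0/2)×0.28×€74.55 = €698,297.16.
Lowest total cost is €698,297.16 at Q = 770.0.

Q* ≈ 770 sacks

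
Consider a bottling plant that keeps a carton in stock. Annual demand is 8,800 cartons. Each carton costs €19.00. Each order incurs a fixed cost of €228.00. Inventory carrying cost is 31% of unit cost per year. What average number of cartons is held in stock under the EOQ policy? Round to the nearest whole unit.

Holding cost H = 0.31 × €19.00 = €5.8900 per unit per year.
EOQ = √(2DS/H) = √(2 × 8,800 × 228 / 5.89) ≈ 825.40.
Average inventory = Q*/2 ≈ 825.40 / 2 = 412.702.

Average inventory ≈ 413 cartons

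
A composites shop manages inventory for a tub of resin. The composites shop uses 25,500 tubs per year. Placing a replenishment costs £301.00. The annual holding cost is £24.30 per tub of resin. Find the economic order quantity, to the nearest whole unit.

Q* ≈ 795 tubs

EOQ = √(2DS / H) = √(2 × 25,500 × 301 / 24.3).
= √(15,351,000 / 24.3) = √631,728.3951 ≈ 794.813.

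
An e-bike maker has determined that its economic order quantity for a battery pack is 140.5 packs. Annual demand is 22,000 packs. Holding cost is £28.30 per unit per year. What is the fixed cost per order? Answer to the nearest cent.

S ≈ £12.70

Invert the EOQ relation Q*² = 2DS/H.
From Q* = √(2DS/H): S = Q*²H / (2D) = 140.5² × 28.3 / (2 × 22,000) = 12.6966.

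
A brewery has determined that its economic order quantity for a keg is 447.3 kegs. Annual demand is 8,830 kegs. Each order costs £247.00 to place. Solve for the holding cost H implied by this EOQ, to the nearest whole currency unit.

H ≈ £22

Invert the EOQ relation Q*² = 2DS/H.
From Q* = √(2DS/H): H = 2DS / Q*² = 2 × 8,830 × 247 / 447.3² = 21.8017.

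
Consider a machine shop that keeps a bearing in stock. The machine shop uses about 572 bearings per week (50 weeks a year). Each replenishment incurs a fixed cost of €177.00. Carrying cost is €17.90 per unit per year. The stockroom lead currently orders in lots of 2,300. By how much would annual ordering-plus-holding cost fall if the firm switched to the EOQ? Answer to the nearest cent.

Extra cost ≈ €9,323.91 per year

Annual demand D = 572 × 50 = 28,600.
EOQ = √(2DS/H) = √(2 × 28,600 × 177 / 17.9) ≈ 752.07.
Cost at Q* = (D/Q*)S + (Q*/2)H = √(2DSH) ≈ €13,462.05.
Cost at Q = 2,300: (28,600/2,300)×177 + (2,300/2)×17.9 = €2,200.96 + €20,585.00 = €22,785.96.
Excess = €22,785.96 − €13,462.05 = €9,323.91.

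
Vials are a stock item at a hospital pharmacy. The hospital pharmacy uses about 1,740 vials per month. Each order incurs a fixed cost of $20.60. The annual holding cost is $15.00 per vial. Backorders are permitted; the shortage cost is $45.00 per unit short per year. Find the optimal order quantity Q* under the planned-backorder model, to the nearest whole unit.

Annual demand D = 1,740 × 12 = 20,880.
With planned backorders, Q* = √(2DS/H) · √((H+B)/B).
√(2DS/H) = √(2 × 20,880 × 20.6 / 15) = 239.479.
√((H+B)/B) = √((15+45)/45) = 1.1547.
Q* ≈ 276.527.

Q* ≈ 277 vials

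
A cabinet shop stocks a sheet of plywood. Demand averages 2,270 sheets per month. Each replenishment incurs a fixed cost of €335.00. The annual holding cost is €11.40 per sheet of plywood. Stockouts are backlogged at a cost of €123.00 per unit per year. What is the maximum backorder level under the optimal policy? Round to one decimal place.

S* ≈ 112.2 sheets

Annual demand D = 2,270 × 12 = 27,240.
With planned backorders, Q* = √(2DS/H) · √((H+B)/B).
√(2DS/H) = √(2 × 27,240 × 335 / 11.4) = 1265.285.
√((H+B)/B) = √((11.4+123)/123) = 1.0453.
Q* ≈ 1322.622.
S* = Q* · H/(H+B) = 1322.622 × 11.4/134.4 ≈ 112.187.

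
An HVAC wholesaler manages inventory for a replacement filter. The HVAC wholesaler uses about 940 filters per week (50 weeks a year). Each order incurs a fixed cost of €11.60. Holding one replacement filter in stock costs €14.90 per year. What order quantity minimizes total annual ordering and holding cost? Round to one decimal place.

Q* ≈ 270.5 filters

Annual demand D = 940 × 50 = 47,000.
EOQ = √(2DS / H) = √(2 × 47,000 × 11.6 / 14.9).
= √(1,090,400 / 14.9) = √73,181.2081 ≈ 270.520.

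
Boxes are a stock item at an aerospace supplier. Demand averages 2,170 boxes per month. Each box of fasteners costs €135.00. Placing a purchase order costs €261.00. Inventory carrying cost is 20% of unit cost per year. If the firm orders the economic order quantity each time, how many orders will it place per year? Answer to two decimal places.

Annual demand D = 2,170 × 12 = 26,040.
Holding cost H = 0.20 × €135.00 = €27.0000 per unit per year.
The optimal lot size = √(2DS/H) = √(2 × 26,040 × 261 / 27) ≈ 709.54.
Orders per year = D / Q* = 26,040 / 709.54 ≈ 36.700.

N ≈ 36.70 orders per year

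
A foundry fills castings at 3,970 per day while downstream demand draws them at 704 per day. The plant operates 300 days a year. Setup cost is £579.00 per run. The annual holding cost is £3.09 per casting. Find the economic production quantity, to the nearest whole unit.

Q* ≈ 9,809 castings

Annual demand D = 704 × 300 = 211,200.
Production build-up factor (1 − d/p) = 1 − 704/3,970 = 0.8227.
Q* = √(2DS / (H(1 − d/p))) = √(2 × 211,200 × 579 / (3.09 × 0.8227)).
= √(244,569,600 / 2.5421) ≈ 9808.648.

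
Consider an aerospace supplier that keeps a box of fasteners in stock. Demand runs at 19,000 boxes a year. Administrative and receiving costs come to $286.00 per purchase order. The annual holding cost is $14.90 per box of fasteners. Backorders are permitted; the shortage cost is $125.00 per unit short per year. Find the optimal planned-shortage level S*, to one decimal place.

With planned backorders, Q* = √(2DS/H) · √((H+B)/B).
√(2DS/H) = √(2 × 19,000 × 286 / 14.9) = 854.047.
√((H+B)/B) = √((14.9+125)/125) = 1.0579.
Q* ≈ 903.515.
S* = Q* · H/(H+B) = 903.515 × 14.9/139.9 ≈ 96.229.

S* ≈ 96.2 boxes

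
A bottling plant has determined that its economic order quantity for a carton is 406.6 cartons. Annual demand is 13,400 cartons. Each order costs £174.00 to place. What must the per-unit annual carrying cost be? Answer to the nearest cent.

Invert the EOQ relation Q*² = 2DS/H.
From Q* = √(2DS/H): H = 2DS / Q*² = 2 × 13,400 × 174 / 406.6² = 28.2065.

H ≈ £28.21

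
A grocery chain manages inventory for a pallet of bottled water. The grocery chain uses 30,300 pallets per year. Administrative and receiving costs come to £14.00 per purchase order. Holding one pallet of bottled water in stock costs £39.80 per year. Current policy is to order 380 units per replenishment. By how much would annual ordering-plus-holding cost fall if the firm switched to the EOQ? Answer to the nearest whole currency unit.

Extra cost ≈ £2,867 per year

EOQ = √(2DS/H) = √(2 × 30,300 × 14 / 39.8) ≈ 146.00.
Cost at Q* = (D/Q*)S + (Q*/2)H = √(2DSH) ≈ £5,810.88.
Cost at Q = 380: (30,300/380)×14 + (380/2)×39.8 = £1,116.32 + £7,562.00 = £8,678.32.
Excess = £8,678.32 − £5,810.88 = £2,867.44.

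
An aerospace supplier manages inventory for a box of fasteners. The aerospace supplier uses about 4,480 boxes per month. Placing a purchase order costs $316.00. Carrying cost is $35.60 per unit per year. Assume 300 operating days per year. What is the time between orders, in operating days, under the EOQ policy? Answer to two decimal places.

Annual demand D = 4,480 × 12 = 53,760.
EOQ = √(2DS/H) = √(2 × 53,760 × 316 / 35.6) ≈ 976.93.
Cycle time = Q*/D × 300 = 976.93 / 53,760 × 300 ≈ 5.452 days.

T ≈ 5.45 days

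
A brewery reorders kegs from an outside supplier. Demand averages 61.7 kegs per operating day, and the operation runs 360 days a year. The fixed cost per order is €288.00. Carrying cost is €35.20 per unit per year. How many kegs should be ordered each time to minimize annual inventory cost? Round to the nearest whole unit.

Q* ≈ 603 kegs

Annual demand D = 61.7 × 360 = 22,212.
EOQ = √(2DS / H) = √(2 × 22,212 × 288 / 35.2).
= √(12,794,112 / 35.2) = √363,469.0909 ≈ 602.884.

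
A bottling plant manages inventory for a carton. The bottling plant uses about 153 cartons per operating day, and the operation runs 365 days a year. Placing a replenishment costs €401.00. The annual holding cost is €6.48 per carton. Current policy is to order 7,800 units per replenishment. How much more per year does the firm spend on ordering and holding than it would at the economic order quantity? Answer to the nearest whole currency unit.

Annual demand D = 153 × 365 = 55,845.
EOQ = √(2DS/H) = √(2 × 55,845 × 401 / 6.48) ≈ 2629.01.
Cost at Q* = (D/Q*)S + (Q*/2)H = √(2DSH) ≈ €17,035.97.
Cost at Q = 7,800: (55,845/7,800)×401 + (7,800/2)×6.48 = €2,871.01 + €25,272.00 = €28,143.01.
Excess = €28,143.01 − €17,035.97 = €11,107.04.

Extra cost ≈ €11,107 per year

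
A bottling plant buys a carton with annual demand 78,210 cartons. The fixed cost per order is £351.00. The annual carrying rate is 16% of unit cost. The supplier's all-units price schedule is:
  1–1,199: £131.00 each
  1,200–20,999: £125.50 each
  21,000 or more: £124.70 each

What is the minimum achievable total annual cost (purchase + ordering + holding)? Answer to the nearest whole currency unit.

TC* ≈ £9,848,558

Holding cost per unit per year at price C is H = 0.16·C.
For each price level, check whether its EOQ is feasible; otherwise the best quantity at that price is the breakpoint.
Tier 1 (£131.00): EOQ = 1618.5 exceeds tier's upper bound 1199, so this tier is dominated.
EOQ at £125.50 = 1653.6 (feasible in tier 2): TC = 78,210×£125.50 + (78,210/1653.6)×351 + (1653.6/2)×0.16×£125.50 = £9,848,558.32.
EOQ at £124.70 = 1658.8 < 21000, so use break Q=21000: TC = 78,210×£124.70 + (78,210/21000.0)×351 + (21000.0/2)×0.16×£124.70 = £9,963,590.22.
Lowest total cost among the candidates is at Q = 1653.6.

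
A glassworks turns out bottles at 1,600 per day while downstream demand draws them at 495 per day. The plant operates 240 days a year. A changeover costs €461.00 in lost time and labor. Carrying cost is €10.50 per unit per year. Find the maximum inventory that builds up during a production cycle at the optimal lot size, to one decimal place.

I_max ≈ 2,684.1 bottles

Annual demand D = 495 × 240 = 118,800.
Production build-up factor (1 − d/p) = 1 − 495/1,600 = 0.6906.
Q* = √(2DS / (H(1 − d/p))) = √(2 × 118,800 × 461 / (10.5 × 0.6906)).
= √(109,533,600 / 7.2516) ≈ 3886.493.
Maximum inventory = Q*(1 − d/p) = 3886.493 × 0.6906 ≈ 2684.109.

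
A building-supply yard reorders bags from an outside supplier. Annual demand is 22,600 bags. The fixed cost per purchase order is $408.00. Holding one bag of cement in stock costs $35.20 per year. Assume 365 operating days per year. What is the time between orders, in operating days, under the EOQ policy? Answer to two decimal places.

T ≈ 11.69 days

EOQ = √(2DS/H) = √(2 × 22,600 × 408 / 35.2) ≈ 723.82.
Cycle time = Q*/D × 365 = 723.82 / 22,600 × 365 ≈ 11.690 days.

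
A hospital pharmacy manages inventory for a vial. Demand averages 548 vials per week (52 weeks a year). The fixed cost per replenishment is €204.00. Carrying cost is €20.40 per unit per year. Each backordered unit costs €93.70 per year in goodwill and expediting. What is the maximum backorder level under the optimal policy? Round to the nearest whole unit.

Annual demand D = 548 × 52 = 28,496.
With planned backorders, Q* = √(2DS/H) · √((H+B)/B).
√(2DS/H) = √(2 × 28,496 × 204 / 20.4) = 754.930.
√((H+B)/B) = √((20.4+93.7)/93.7) = 1.1035.
Q* ≈ 833.067.
S* = Q* · H/(H+B) = 833.067 × 20.4/114.1 ≈ 148.945.

S* ≈ 149 vials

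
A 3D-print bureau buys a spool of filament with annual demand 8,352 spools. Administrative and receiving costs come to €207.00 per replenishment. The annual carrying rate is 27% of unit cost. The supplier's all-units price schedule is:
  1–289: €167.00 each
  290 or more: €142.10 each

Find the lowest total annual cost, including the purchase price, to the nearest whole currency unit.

TC* ≈ €1,198,337

Holding cost per unit per year at price C is H = 0.27·C.
For each price level, check whether its EOQ is feasible; otherwise the best quantity at that price is the breakpoint.
EOQ at €167.00 = 276.9 (feasible in tier 1): TC = 8,352×€167.00 + (8,352/276.9)×207 + (276.9/2)×0.27×€167.00 = €1,407,270.35.
EOQ at €142.10 = 300.2 (feasible in tier 2): TC = 8,352×€142.10 + (8,352/300.2)×207 + (300.2/2)×0.27×€142.10 = €1,198,337.13.
Lowest total cost among the candidates is at Q = 300.2.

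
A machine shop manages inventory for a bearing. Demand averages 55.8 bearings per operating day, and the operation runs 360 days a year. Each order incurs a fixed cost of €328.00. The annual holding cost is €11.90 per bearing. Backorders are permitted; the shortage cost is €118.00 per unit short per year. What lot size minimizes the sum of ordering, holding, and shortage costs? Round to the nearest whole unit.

Annual demand D = 55.8 × 360 = 20,088.
With planned backorders, Q* = √(2DS/H) · √((H+B)/B).
√(2DS/H) = √(2 × 20,088 × 328 / 11.9) = 1052.317.
√((H+B)/B) = √((11.9+118)/118) = 1.0492.
Q* ≈ 1104.105.

Q* ≈ 1,104 bearings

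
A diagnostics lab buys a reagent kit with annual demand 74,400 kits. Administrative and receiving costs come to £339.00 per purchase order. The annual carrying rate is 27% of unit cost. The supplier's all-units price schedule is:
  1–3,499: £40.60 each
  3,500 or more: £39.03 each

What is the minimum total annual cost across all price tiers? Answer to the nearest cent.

TC* ≈ £2,929,479.85

Holding cost per unit per year at price C is H = 0.27·C.
For each price level, check whether its EOQ is feasible; otherwise the best quantity at that price is the breakpoint.
EOQ at £40.60 = 2145.1 (feasible in tier 1): TC = 74,400×£40.60 + (74,400/2145.1)×339 + (2145.1/2)×0.27×£40.60 = £3,044,155.07.
EOQ at £39.03 = 2187.9 < 3500, so use break Q=3500: TC = 74,400×£39.03 + (74,400/3500.0)×339 + (3500.0/2)×0.27×£39.03 = £2,929,479.85.
Lowest total cost among the candidates is at Q = 3500.0.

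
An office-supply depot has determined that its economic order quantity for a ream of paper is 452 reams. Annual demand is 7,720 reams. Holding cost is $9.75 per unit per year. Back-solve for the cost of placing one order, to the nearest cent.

S ≈ $129.01

Squaring Q* = √(2DS/H) gives Q*² = 2DS/H.
From Q* = √(2DS/H): S = Q*²H / (2D) = 452² × 9.75 / (2 × 7,720) = 129.0132.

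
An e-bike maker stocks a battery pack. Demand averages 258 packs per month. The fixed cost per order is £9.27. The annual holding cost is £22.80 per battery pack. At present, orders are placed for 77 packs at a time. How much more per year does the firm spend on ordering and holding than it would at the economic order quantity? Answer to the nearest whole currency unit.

Annual demand D = 258 × 12 = 3,096.
EOQ = √(2DS/H) = √(2 × 3,096 × 9.27 / 22.8) ≈ 50.18.
Cost at Q* = (D/Q*)S + (Q*/2)H = √(2DSH) ≈ £1,143.99.
Cost at Q = 77: (3,096/77)×9.27 + (77/2)×22.8 = £372.73 + £877.80 = £1,250.53.
Excess = £1,250.53 − £1,143.99 = £106.53.

Extra cost ≈ £107 per year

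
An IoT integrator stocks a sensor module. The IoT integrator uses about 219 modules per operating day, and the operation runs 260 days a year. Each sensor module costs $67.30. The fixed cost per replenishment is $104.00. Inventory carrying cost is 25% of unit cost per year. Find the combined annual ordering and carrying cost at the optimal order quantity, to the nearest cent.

Annual demand D = 219 × 260 = 56,940.
Holding cost H = 0.25 × $67.30 = $16.8250 per unit per year.
EOQ = √(2DS/H) = √(2 × 56,940 × 104 / 16.825) ≈ 839.00.
At the optimum the two cost components are equal, so total cost = 2·(Q*/2)H = Q*·H.
Minimum total = √(2DSH) = √(2 × 56,940 × 104 × 16.825) ≈ 14116.204.

TC* ≈ $14,116.20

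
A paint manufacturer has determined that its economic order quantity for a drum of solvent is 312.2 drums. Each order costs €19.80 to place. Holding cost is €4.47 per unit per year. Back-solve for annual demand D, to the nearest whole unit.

The basic EOQ model gives Q* = √(2DS/H); rearrange for the unknown.
From Q* = √(2DS/H): D = Q*²H / (2S) = 312.2² × 4.47 / (2 × 19.8) = 11002.165.

D ≈ 11,002 drums per year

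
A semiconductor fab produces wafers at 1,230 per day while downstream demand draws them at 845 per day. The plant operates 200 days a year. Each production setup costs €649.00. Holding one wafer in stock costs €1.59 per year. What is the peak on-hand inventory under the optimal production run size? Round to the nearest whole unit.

I_max ≈ 6,571 wafers

Annual demand D = 845 × 200 = 169,000.
Production build-up factor (1 − d/p) = 1 − 845/1,230 = 0.3130.
Q* = √(2DS / (H(1 − d/p))) = √(2 × 169,000 × 649 / (1.59 × 0.3130)).
= √(219,362,000 / 0.4977) ≈ 20994.442.
Maximum inventory = Q*(1 − d/p) = 20994.442 × 0.3130 ≈ 6571.431.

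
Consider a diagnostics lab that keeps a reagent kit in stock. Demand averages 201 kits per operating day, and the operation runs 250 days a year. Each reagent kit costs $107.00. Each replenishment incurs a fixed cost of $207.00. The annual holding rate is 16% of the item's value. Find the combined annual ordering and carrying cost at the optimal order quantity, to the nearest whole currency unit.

TC* ≈ $18,872

Annual demand D = 201 × 250 = 50,250.
Holding cost H = 0.16 × $107.00 = $17.1200 per unit per year.
Q* = √(2DS/H) = √(2 × 50,250 × 207 / 17.12) ≈ 1102.34.
At Q*, ordering cost (D/Q*)S equals holding cost (Q*/2)H, each = √(DSH/2).
Minimum total = √(2DSH) = √(2 × 50,250 × 207 × 17.12) ≈ 18872.094.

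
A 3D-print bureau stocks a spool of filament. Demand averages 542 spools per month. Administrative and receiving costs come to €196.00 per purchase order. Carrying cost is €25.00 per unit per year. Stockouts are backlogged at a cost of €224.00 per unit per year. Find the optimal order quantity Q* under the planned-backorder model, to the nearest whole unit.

Q* ≈ 337 spools

Annual demand D = 542 × 12 = 6,504.
With planned backorders, Q* = √(2DS/H) · √((H+B)/B).
√(2DS/H) = √(2 × 6,504 × 196 / 25) = 319.347.
√((H+B)/B) = √((25+224)/224) = 1.0543.
Q* ≈ 336.697.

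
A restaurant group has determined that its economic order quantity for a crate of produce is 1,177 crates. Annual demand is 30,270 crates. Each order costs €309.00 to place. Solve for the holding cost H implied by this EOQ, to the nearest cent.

H ≈ €13.50

Squaring Q* = √(2DS/H) gives Q*² = 2DS/H.
From Q* = √(2DS/H): H = 2DS / Q*² = 2 × 30,270 × 309 / 1,177² = 13.5036.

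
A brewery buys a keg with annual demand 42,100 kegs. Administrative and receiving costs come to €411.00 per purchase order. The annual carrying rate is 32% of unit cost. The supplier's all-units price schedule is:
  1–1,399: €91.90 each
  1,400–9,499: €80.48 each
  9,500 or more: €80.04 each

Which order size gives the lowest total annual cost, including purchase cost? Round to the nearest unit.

Q* ≈ 1,400 kegs

Holding cost per unit per year at price C is H = 0.32·C.
For each price level, check whether its EOQ is feasible; otherwise the best quantity at that price is the breakpoint.
EOQ at €91.90 = 1084.8 (feasible in tier 1): TC = 42,100×€91.90 + (42,100/1084.8)×411 + (1084.8/2)×0.32×€91.90 = €3,900,891.40.
EOQ at €80.48 = 1159.2 < 1400, so use break Q=1400: TC = 42,100×€80.48 + (42,100/1400.0)×411 + (1400.0/2)×0.32×€80.48 = €3,418,594.88.
EOQ at €80.04 = 1162.4 < 9500, so use break Q=9500: TC = 42,100×€80.04 + (42,100/9500.0)×411 + (9500.0/2)×0.32×€80.04 = €3,493,166.18.
Lowest total cost is €3,418,594.88 at Q = 1400.0.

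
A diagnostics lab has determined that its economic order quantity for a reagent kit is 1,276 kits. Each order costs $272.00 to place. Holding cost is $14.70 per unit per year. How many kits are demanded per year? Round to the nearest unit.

D ≈ 43,997 kits per year

Squaring Q* = √(2DS/H) gives Q*² = 2DS/H.
From Q* = √(2DS/H): D = Q*²H / (2S) = 1,276² × 14.7 / (2 × 272) = 43996.668.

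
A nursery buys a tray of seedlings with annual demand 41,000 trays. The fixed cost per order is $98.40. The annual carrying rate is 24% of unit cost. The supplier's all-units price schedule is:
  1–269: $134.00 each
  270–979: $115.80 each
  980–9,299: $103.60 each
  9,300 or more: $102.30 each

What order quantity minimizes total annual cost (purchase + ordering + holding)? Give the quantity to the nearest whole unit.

Q* ≈ 980 trays

Holding cost per unit per year at price C is H = 0.24·C.
For each price level, check whether its EOQ is feasible; otherwise the best quantity at that price is the breakpoint.
Tier 1 ($134.00): EOQ = 500.9 exceeds tier's upper bound 269, so this tier is dominated.
EOQ at $115.80 = 538.8 (feasible in tier 2): TC = 41,000×$115.80 + (41,000/538.8)×98.4 + (538.8/2)×0.24×$115.80 = $4,762,774.92.
EOQ at $103.60 = 569.7 < 980, so use break Q=980: TC = 41,000×$103.60 + (41,000/980.0)×98.4 + (980.0/2)×0.24×$103.60 = $4,263,900.09.
EOQ at $102.30 = 573.3 < 9300, so use break Q=9300: TC = 41,000×$102.30 + (41,000/9300.0)×98.4 + (9300.0/2)×0.24×$102.30 = $4,308,900.61.
Lowest total cost is $4,263,900.09 at Q = 980.0.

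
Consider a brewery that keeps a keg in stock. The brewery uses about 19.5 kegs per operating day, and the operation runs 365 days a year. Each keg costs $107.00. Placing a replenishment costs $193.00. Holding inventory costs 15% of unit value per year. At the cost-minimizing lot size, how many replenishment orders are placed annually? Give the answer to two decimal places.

N ≈ 17.20 orders per year

Annual demand D = 19.5 × 365 = 7,117.5.
Holding cost H = 0.15 × $107.00 = $16.0500 per unit per year.
Q* = √(2DS/H) = √(2 × 7,117.5 × 193 / 16.05) ≈ 413.73.
Orders per year = D / Q* = 7,117.5 / 413.73 ≈ 17.203.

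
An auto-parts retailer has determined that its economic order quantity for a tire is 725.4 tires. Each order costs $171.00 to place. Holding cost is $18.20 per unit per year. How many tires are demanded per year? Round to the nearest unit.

Invert the EOQ relation Q*² = 2DS/H.
From Q* = √(2DS/H): D = Q*²H / (2S) = 725.4² × 18.2 / (2 × 171) = 28002.731.

D ≈ 28,003 tires per year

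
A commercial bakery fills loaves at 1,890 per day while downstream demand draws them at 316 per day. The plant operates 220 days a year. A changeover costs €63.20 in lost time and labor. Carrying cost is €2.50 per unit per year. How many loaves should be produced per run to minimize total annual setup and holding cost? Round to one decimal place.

Annual demand D = 316 × 220 = 69,520.
Production build-up factor (1 − d/p) = 1 − 316/1,890 = 0.8328.
Q* = √(2DS / (H(1 − d/p))) = √(2 × 69,520 × 63.2 / (2.5 × 0.8328)).
= √(8,787,328 / 2.082) ≈ 2054.409.

Q* ≈ 2,054.4 loaves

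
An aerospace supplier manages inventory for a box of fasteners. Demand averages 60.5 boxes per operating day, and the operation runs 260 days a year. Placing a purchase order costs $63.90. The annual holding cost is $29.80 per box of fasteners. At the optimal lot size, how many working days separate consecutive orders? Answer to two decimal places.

Annual demand D = 60.5 × 260 = 15,730.
EOQ = √(2DS/H) = √(2 × 15,730 × 63.9 / 29.8) ≈ 259.73.
Cycle time = Q*/D × 260 = 259.73 / 15,730 × 260 ≈ 4.293 days.

T ≈ 4.29 days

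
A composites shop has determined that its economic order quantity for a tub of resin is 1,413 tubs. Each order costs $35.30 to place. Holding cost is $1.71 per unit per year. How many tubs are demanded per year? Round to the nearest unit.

D ≈ 48,359 tubs per year

The basic EOQ model gives Q* = √(2DS/H); rearrange for the unknown.
From Q* = √(2DS/H): D = Q*²H / (2S) = 1,413² × 1.71 / (2 × 35.3) = 48358.824.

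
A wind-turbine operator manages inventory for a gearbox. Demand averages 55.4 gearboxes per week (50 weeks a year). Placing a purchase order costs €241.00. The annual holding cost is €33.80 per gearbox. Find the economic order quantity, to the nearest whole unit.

Annual demand D = 55.4 × 50 = 2,770.
EOQ = √(2DS / H) = √(2 × 2,770 × 241 / 33.8).
= √(1,335,140 / 33.8) = √39,501.1834 ≈ 198.749.

Q* ≈ 199 gearboxes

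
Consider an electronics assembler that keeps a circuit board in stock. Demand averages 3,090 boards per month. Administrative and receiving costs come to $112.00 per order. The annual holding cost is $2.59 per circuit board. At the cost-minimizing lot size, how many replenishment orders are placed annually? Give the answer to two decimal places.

N ≈ 20.71 orders per year

Annual demand D = 3,090 × 12 = 37,080.
The optimal lot size = √(2DS/H) = √(2 × 37,080 × 112 / 2.59) ≈ 1790.79.
Orders per year = D / Q* = 37,080 / 1790.79 ≈ 20.706.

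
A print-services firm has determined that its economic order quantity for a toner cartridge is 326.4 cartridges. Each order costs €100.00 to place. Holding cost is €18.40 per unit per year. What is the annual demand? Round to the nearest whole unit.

The basic EOQ model gives Q* = √(2DS/H); rearrange for the unknown.
From Q* = √(2DS/H): D = Q*²H / (2S) = 326.4² × 18.4 / (2 × 100) = 9801.400.

D ≈ 9,801 cartridges per year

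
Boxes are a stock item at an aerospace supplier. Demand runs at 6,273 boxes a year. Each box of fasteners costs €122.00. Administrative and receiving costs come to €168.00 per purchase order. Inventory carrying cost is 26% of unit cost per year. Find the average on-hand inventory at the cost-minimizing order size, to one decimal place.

Holding cost H = 0.26 × €122.00 = €31.7200 per unit per year.
EOQ = √(2DS/H) = √(2 × 6,273 × 168 / 31.72) ≈ 257.77.
Average inventory = Q*/2 ≈ 257.77 / 2 = 128.887.

Average inventory ≈ 128.9 boxes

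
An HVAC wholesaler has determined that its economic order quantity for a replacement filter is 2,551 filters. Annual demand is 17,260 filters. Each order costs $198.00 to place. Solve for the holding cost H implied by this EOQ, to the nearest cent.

H ≈ $1.05

The basic EOQ model gives Q* = √(2DS/H); rearrange for the unknown.
From Q* = √(2DS/H): H = 2DS / Q*² = 2 × 17,260 × 198 / 2,551² = 1.0503.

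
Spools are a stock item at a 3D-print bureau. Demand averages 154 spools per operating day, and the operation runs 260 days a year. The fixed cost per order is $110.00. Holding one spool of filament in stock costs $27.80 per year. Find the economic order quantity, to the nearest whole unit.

Q* ≈ 563 spools

Annual demand D = 154 × 260 = 40,040.
EOQ = √(2DS / H) = √(2 × 40,040 × 110 / 27.8).
= √(8,808,800 / 27.8) = √316,863.3094 ≈ 562.906.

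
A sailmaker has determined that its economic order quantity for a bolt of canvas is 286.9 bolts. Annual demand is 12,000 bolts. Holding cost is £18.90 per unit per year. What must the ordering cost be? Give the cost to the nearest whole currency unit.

Invert the EOQ relation Q*² = 2DS/H.
From Q* = √(2DS/H): S = Q*²H / (2D) = 286.9² × 18.9 / (2 × 12,000) = 64.8204.

S ≈ £65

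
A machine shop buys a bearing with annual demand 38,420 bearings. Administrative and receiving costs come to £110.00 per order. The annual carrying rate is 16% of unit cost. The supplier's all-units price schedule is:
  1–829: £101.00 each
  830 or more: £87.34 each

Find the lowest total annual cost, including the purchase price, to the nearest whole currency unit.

TC* ≈ £3,366,494

Holding cost per unit per year at price C is H = 0.16·C.
Evaluate total cost at each tier's feasible EOQ or, if the EOQ is below the tier, at the tier's minimum quantity.
EOQ at £101.00 = 723.2 (feasible in tier 1): TC = 38,420×£101.00 + (38,420/723.2)×110 + (723.2/2)×0.16×£101.00 = £3,892,107.21.
EOQ at £87.34 = 777.7 < 830, so use break Q=830: TC = 38,420×£87.34 + (38,420/830.0)×110 + (830.0/2)×0.16×£87.34 = £3,366,493.98.
Lowest total cost among the candidates is at Q = 830.0.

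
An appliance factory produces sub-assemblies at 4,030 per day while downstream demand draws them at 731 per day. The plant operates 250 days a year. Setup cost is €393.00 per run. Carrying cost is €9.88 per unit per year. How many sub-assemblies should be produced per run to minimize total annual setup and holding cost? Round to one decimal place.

Q* ≈ 4,214.3 sub-assemblies

Annual demand D = 731 × 250 = 182,750.
Production build-up factor (1 − d/p) = 1 − 731/4,030 = 0.8186.
Q* = √(2DS / (H(1 − d/p))) = √(2 × 182,750 × 393 / (9.88 × 0.8186)).
= √(143,641,500 / 8.0879) ≈ 4214.275.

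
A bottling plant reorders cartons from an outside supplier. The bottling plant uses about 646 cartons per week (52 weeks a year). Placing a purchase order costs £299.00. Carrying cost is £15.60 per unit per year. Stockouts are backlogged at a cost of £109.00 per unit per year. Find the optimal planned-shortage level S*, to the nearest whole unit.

S* ≈ 152 cartons

Annual demand D = 646 × 52 = 33,592.
With planned backorders, Q* = √(2DS/H) · √((H+B)/B).
√(2DS/H) = √(2 × 33,592 × 299 / 15.6) = 1134.766.
√((H+B)/B) = √((15.6+109)/109) = 1.0692.
Q* ≈ 1213.255.
S* = Q* · H/(H+B) = 1213.255 × 15.6/124.6 ≈ 151.900.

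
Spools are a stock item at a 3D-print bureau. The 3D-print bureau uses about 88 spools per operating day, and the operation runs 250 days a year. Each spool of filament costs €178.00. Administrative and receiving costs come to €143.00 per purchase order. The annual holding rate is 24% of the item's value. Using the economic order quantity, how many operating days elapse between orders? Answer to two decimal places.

T ≈ 4.36 days

Annual demand D = 88 × 250 = 22,000.
Holding cost H = 0.24 × €178.00 = €42.7200 per unit per year.
Q* = √(2DS/H) = √(2 × 22,000 × 143 / 42.72) ≈ 383.78.
Cycle time = Q*/D × 250 = 383.78 / 22,000 × 250 ≈ 4.361 days.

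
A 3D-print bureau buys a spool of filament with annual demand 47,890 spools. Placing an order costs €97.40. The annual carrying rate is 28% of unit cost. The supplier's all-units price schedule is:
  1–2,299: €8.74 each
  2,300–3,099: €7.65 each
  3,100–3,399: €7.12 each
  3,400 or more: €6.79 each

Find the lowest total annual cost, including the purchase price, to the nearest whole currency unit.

Holding cost per unit per year at price C is H = 0.28·C.
Evaluate total cost at each tier's feasible EOQ or, if the EOQ is below the tier, at the tier's minimum quantity.
EOQ at €8.74 = 1952.5 (feasible in tier 1): TC = 47,890×€8.74 + (47,890/1952.5)×97.4 + (1952.5/2)×0.28×€8.74 = €423,336.66.
EOQ at €7.65 = 2086.9 < 2300, so use break Q=2300: TC = 47,890×€7.65 + (47,890/2300.0)×97.4 + (2300.0/2)×0.28×€7.65 = €370,849.84.
EOQ at €7.12 = 2163.2 < 3100, so use break Q=3100: TC = 47,890×€7.12 + (47,890/3100.0)×97.4 + (3100.0/2)×0.28×€7.12 = €345,571.55.
EOQ at €6.79 = 2215.1 < 3400, so use break Q=3400: TC = 47,890×€6.79 + (47,890/3400.0)×97.4 + (3400.0/2)×0.28×€6.79 = €329,777.05.
Lowest total cost among the candidates is at Q = 3400.0.

TC* ≈ €329,777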